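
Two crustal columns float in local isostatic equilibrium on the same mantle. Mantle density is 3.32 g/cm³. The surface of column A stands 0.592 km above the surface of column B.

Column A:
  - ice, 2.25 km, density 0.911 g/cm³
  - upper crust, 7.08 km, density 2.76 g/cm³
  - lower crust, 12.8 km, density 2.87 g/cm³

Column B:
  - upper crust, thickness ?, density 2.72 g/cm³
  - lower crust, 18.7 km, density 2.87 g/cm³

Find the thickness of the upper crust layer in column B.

7.94 km

Take the compensation level at the base of the deeper column (depth z_c below the surface of column A) and equate Σ ρ_i t_i down to z_c; mantle fills any gap and the z_c terms cancel.
Column A: 2.25×0.911 + 7.08×2.76 + 12.8×2.87 + (z_c − 22.13)×3.32
Column B: 0.592×0 + x×2.72 + 18.7×2.87 + (z_c − 0.592 − 18.7 − x)×3.32
The z_c×3.32 term appears on both sides and cancels. Collect the known terms of each column as K = Σ(ρt)_known − 3.32 × (depth of known layers): K_A = 58.32655 − 3.32×22.13 = −15.14505; K_B = 53.669 − 3.32×(0.592 + 18.7) = −10.38044.
Balance: K_A = K_B − x×(3.32 − 2.72), so x = (K_B − K_A)/(3.32 − 2.72) = 4.76461/0.6 = 7.94 km.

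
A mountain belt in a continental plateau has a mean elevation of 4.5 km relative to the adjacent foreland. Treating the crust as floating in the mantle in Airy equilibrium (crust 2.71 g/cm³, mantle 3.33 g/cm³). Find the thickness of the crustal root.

19.7 km

Balancing pressure at the compensation depth: the weight of the topography is balanced by the buoyancy of the root, ρ_c h = (ρ_m − ρ_c) r.
r = h · ρ_c / (ρ_m − ρ_c) = 4.5 km × 2.71 / (3.33 − 2.71) = 19.7 km.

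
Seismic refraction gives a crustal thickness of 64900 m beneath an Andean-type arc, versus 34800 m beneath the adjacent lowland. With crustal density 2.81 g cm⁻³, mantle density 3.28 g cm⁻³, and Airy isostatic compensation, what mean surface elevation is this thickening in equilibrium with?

4310 m

Excess crust Δ = 64900 m − 34800 m = 30100 m, split between elevation h and root r with h + r = Δ.
Airy balance ρ_c h = (ρ_m − ρ_c) r gives r = h ρ_c/(ρ_m − ρ_c), so h (1 + ρ_c/(ρ_m − ρ_c)) = Δ, i.e. h = Δ (ρ_m − ρ_c)/ρ_m.
h = 30100 m × 0.47/3.28 = 4310 m.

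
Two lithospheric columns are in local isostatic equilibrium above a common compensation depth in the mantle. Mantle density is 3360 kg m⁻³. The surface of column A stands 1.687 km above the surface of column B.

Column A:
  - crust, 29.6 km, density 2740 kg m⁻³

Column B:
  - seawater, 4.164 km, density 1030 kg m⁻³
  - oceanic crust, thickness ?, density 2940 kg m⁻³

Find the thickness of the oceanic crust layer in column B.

7.1 km

Take the compensation level at the base of the deeper column (depth z_c below the surface of column A) and equate Σ ρ_i t_i down to z_c; mantle fills any gap and the z_c terms cancel.
Column A: 29.6×2740 + (z_c − 29.6)×3360
Column B: 1.687×0 + 4.164×1030 + x×2940 + (z_c − 1.687 − 4.164 − x)×3360
The z_c×3360 term appears on both sides and cancels. Collect the known terms of each column as K = Σ(ρt)_known − 3360 × (depth of known layers): K_A = 81104 − 3360×29.6 = −18352; K_B = 4288.92 − 3360×(1.687 + 4.164) = −15370.44.
Balance: K_A = K_B − x×(3360 − 2940), so x = (K_B − K_A)/(3360 − 2940) = 2981.56/420 = 7.1 km.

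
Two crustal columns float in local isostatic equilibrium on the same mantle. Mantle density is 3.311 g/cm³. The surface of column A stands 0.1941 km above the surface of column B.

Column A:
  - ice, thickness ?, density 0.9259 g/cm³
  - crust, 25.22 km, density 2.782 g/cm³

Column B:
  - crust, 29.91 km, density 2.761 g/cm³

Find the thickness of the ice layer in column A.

Take the compensation level at the base of the deeper column (depth z_c below the surface of column A) and equate Σ ρ_i t_i down to z_c; mantle fills any gap and the z_c terms cancel.
Column A: x×0.9259 + 25.22×2.782 + (z_c − 25.22 − x)×3.311
Column B: 0.1941×0 + 29.91×2.761 + (z_c − 0.1941 − 29.91)×3.311
The z_c×3.311 term appears on both sides and cancels. Collect the known terms of each column as K = Σ(ρt)_known − 3.311 × (depth of known layers): K_A = 70.16204 − 3.311×25.22 = −13.34138; K_B = 82.58151 − 3.311×(0.1941 + 29.91) = −17.0931651.
Balance: K_A − x×(3.311 − 0.9259) = K_B, so x = (K_A − K_B)/(3.311 − 0.9259) = 3.75179/2.3851 = 1.57 km.

1.57 km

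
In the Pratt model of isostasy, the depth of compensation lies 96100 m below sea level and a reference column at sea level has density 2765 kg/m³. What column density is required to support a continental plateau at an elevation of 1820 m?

Pratt balance: ρ_ref D = ρ (D + h).
ρ = ρ_ref D/(D + h) = 2765 × 96100 m/(96100 m + 1820 m) = 2710 kg/m³.

2710 kg/m³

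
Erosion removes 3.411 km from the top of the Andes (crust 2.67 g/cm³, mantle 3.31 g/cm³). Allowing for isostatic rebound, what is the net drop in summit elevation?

0.66 km

Rebound u = e ρ_c/ρ_m = 3.411 km × 2.67/3.31 = 2.751 km.
Net surface drop = e − u = 3.411 km − 2.751 km = e (ρ_m − ρ_c)/ρ_m = 0.66 km.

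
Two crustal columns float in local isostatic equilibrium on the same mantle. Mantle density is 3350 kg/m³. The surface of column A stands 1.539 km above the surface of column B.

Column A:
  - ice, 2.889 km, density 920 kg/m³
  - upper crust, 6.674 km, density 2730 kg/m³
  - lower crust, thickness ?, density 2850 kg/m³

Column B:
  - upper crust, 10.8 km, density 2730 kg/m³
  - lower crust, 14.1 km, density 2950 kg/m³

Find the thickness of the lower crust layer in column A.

Take the compensation level at the base of the deeper column (depth z_c below the surface of column A) and equate Σ ρ_i t_i down to z_c; mantle fills any gap and the z_c terms cancel.
Column A: 2.889×920 + 6.674×2730 + x×2850 + (z_c − 9.563 − x)×3350
Column B: 1.539×0 + 10.8×2730 + 14.1×2950 + (z_c − 1.539 − 24.9)×3350
The z_c×3350 term appears on both sides and cancels. Collect the known terms of each column as K = Σ(ρt)_known − 3350 × (depth of known layers): K_A = 20877.9 − 3350×9.563 = −11158.15; K_B = 71079 − 3350×(1.539 + 24.9) = −17491.65.
Balance: K_A − x×(3350 − 2850) = K_B, so x = (K_A − K_B)/(3350 − 2850) = 6333.5/500 = 12.7 km.

12.7 km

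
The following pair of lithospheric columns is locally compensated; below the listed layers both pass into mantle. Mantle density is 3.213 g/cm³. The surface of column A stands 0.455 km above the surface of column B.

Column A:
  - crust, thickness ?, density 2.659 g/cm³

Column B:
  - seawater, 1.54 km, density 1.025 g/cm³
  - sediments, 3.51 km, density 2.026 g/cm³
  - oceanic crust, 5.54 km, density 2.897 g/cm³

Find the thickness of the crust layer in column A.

19.4 km

Take the compensation level at the base of the deeper column (depth z_c below the surface of column A) and equate Σ ρ_i t_i down to z_c; mantle fills any gap and the z_c terms cancel.
Column A: x×2.659 + (z_c − 0 − x)×3.213
Column B: 0.455×0 + 1.54×1.025 + 3.51×2.026 + 5.54×2.897 + (z_c − 0.455 − 10.59)×3.213
The z_c×3.213 term appears on both sides and cancels. Collect the known terms of each column as K = Σ(ρt)_known − 3.213 × (depth of known layers): K_A = 0 − 3.213×0 = 0; K_B = 24.73914 − 3.213×(0.455 + 10.59) = −10.748445.
Balance: K_A − x×(3.213 − 2.659) = K_B, so x = (K_A − K_B)/(3.213 − 2.659) = 10.7484/0.554 = 19.4 km.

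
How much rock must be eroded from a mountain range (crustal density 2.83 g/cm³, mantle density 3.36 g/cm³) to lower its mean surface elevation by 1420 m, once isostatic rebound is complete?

Net drop Δ = e − u = e − e ρ_c/ρ_m = e (ρ_m − ρ_c)/ρ_m.
e = Δ ρ_m/(ρ_m − ρ_c) = 1420 m × 3.36/0.53 = 9000 m.

9000 m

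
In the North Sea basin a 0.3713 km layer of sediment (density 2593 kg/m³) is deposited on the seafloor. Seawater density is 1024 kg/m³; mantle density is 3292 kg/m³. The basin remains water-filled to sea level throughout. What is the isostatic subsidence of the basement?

Submarine loading: the sediment displaces seawater, and the subsidence is in turn flooded, so s (ρ_m − ρ_w) = t (ρ_sed − ρ_w).
s = 0.3713 km × (2593 − 1024) / (3292 − 1024) = 0.257 km.

0.257 km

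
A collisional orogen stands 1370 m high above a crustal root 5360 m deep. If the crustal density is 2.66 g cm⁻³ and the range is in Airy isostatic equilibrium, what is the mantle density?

Airy balance: ρ_c h = (ρ_m − ρ_c) r → ρ_m = ρ_c (1 + h/r).
ρ_m = 2.66 × (1 + 1370 m/5360 m) = 3.34 g cm⁻³.

3.34 g cm⁻³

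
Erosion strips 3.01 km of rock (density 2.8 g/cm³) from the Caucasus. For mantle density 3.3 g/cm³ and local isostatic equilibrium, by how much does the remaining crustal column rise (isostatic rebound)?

Unloading: uplift u = e ρ_c/ρ_m = 3.01 km × 2.8/3.3 = 2.55 km.

2.55 km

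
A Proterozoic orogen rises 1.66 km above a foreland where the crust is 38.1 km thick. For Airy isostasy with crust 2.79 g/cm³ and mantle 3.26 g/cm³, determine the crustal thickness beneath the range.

49.6 km

Root depth r = h ρ_c / (ρ_m − ρ_c) = 1.66 km × 2.79 / 0.47 = 9.854 km.
Total thickness = T + h + r = 38.1 km + 1.66 km + 9.854 km = 49.6 km.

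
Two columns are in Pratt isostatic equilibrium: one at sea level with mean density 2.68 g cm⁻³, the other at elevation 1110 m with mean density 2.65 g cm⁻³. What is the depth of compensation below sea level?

98000 m

ρ_ref D = ρ (D + h) → D (ρ_ref − ρ) = ρ h.
D = ρ h/(ρ_ref − ρ) = 2.65 × 1110 m/(2.68 − 2.65) = 98000 m.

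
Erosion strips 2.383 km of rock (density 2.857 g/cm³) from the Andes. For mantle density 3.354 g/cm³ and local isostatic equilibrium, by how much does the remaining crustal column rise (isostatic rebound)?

2.03 km

Unloading: uplift u = e ρ_c/ρ_m = 2.383 km × 2.857/3.354 = 2.03 km.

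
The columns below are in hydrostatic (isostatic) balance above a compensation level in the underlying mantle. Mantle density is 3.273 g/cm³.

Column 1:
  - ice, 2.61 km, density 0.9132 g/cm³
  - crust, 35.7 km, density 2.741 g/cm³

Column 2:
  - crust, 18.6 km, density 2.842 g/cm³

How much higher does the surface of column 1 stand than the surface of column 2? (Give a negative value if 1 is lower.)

5.24 km

For any compensation level in the mantle, the mantle terms cancel and isostasy reduces to e = (Σt_1 − Σt_2) − (Σ(ρt)_1 − Σ(ρt)_2) / ρ_m.
Σt_1 = 38.31 km; Σt_2 = 18.6 km; Σ(ρt)_1 = 100.237152; Σ(ρt)_2 = 52.8612 (in km·g/cm³).
e = (38.31 − 18.6) − (100.237152 − 52.8612) / 3.273 = 5.24 km.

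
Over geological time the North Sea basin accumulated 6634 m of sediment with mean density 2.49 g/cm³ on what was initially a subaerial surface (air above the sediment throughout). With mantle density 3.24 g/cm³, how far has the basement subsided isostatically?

Subaerial load: s = t ρ_sed / ρ_m = 6634 m × 2.49/3.24 = 5100 m.

5100 m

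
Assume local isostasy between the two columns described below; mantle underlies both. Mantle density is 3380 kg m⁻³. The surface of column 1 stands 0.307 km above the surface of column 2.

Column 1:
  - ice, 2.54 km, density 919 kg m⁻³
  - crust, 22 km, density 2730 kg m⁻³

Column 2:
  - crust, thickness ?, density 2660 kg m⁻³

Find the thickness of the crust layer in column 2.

27.1 km

Take the compensation level at the base of the deeper column (depth z_c below the surface of column 1) and equate Σ ρ_i t_i down to z_c; mantle fills any gap and the z_c terms cancel.
Column 1: 2.54×919 + 22×2730 + (z_c − 24.54)×3380
Column 2: 0.307×0 + x×2660 + (z_c − 0.307 − 0 − x)×3380
The z_c×3380 term appears on both sides and cancels. Collect the known terms of each column as K = Σ(ρt)_known − 3380 × (depth of known layers): K_1 = 62394.26 − 3380×24.54 = −20550.94; K_2 = 0 − 3380×(0.307 + 0) = −1037.66.
Balance: K_1 = K_2 − x×(3380 − 2660), so x = (K_2 − K_1)/(3380 − 2660) = 19513.3/720 = 27.1 km.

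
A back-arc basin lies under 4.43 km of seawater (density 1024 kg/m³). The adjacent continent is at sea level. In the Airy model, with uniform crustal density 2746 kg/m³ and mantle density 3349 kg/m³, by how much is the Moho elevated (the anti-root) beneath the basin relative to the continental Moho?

12.7 km

Equating mass per unit area of the two columns: replacing crust with seawater at the top is compensated by replacing crust with mantle at the base: d (ρ_c − ρ_w) = a (ρ_m − ρ_c).
a = d (ρ_c − ρ_w)/(ρ_m − ρ_c) = 4.43 km × 1722/603 = 12.7 km.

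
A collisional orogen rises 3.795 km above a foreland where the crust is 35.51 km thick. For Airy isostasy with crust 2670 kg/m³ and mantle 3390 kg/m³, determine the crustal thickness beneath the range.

53.4 km

Root depth r = h ρ_c / (ρ_m − ρ_c) = 3.795 km × 2670 / 720 = 14.07 km.
Total thickness = T + h + r = 35.51 km + 3.795 km + 14.07 km = 53.4 km.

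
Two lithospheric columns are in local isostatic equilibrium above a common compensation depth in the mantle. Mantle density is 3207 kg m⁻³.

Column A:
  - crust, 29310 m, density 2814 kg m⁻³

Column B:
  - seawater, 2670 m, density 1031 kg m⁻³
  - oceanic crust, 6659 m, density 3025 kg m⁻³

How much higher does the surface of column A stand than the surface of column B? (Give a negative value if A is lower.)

For any compensation level in the mantle, the mantle terms cancel and isostasy reduces to e = (Σt_A − Σt_B) − (Σ(ρt)_A − Σ(ρt)_B) / ρ_m.
Σt_A = 29310 m; Σt_B = 9329 m; Σ(ρt)_A = 82478340; Σ(ρt)_B = 22896245 (in m·kg m⁻³).
e = (29310 − 9329) − (82478340 − 22896245) / 3207 = 1400 m.

1400 m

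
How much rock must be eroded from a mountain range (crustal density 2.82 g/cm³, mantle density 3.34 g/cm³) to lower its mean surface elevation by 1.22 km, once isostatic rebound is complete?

7.84 km

Net drop Δ = e − u = e − e ρ_c/ρ_m = e (ρ_m − ρ_c)/ρ_m.
e = Δ ρ_m/(ρ_m − ρ_c) = 1.22 km × 3.34/0.52 = 7.84 km.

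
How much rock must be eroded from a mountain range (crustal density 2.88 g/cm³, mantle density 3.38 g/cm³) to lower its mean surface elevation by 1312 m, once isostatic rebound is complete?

8870 m

Net drop Δ = e − u = e − e ρ_c/ρ_m = e (ρ_m − ρ_c)/ρ_m.
e = Δ ρ_m/(ρ_m − ρ_c) = 1312 m × 3.38/0.5 = 8870 m.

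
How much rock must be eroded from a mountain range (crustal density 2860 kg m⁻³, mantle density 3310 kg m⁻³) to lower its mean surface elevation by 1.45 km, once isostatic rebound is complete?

Net drop Δ = e − u = e − e ρ_c/ρ_m = e (ρ_m − ρ_c)/ρ_m.
e = Δ ρ_m/(ρ_m − ρ_c) = 1.45 km × 3310/450 = 10.7 km.

10.7 km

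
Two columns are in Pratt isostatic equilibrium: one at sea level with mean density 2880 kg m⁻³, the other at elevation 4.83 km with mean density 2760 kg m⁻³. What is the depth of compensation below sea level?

ρ_ref D = ρ (D + h) → D (ρ_ref − ρ) = ρ h.
D = ρ h/(ρ_ref − ρ) = 2760 × 4.83 km/(2880 − 2760) = 111 km.

111 km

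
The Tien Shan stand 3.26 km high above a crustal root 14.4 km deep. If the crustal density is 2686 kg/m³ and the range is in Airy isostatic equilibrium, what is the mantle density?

3290 kg/m³

Airy balance: ρ_c h = (ρ_m − ρ_c) r → ρ_m = ρ_c (1 + h/r).
ρ_m = 2686 × (1 + 3.26 km/14.4 km) = 3290 kg/m³.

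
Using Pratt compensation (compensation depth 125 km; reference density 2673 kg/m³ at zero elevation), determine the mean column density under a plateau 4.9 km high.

Pratt balance: ρ_ref D = ρ (D + h).
ρ = ρ_ref D/(D + h) = 2673 × 125 km/(125 km + 4.9 km) = 2570 kg/m³.

2570 kg/m³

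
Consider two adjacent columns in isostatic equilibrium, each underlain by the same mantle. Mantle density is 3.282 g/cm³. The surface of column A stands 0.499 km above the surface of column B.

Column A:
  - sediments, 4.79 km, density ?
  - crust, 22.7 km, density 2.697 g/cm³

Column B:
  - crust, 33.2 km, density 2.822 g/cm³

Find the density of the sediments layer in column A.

Take the compensation level at the base of the deeper column (depth z_c below the surface of column A) and equate Σ ρ_i t_i down to z_c; mantle fills any gap and the z_c terms cancel.
Column A: 4.79×ρ + 22.7×2.697 + (z_c − 27.49)×3.282
Column B: 0.499×0 + 33.2×2.822 + (z_c − 0.499 − 33.2)×3.282
The z_c×3.282 term appears on both sides and cancels. Collect the known terms of each column as K = Σ(ρt)_known − 3.282 × (depth of known layers): K_A = 61.2219 − 3.282×27.49 = −29.00028; K_B = 93.6904 − 3.282×(0.499 + 33.2) = −16.909718.
Balance: K_A + 4.79×ρ = K_B, so ρ = (K_B − K_A)/4.79 = 12.0906/4.79 = 2.52 g/cm³.

2.52 g/cm³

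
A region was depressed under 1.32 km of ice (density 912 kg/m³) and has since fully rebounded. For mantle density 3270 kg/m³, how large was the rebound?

Removing the load lets mantle flow back in; uplift u satisfies ρ_ice t = ρ_m u.
u = t ρ_ice/ρ_m = 1.32 km × 912/3270 = 0.368 km.

0.368 km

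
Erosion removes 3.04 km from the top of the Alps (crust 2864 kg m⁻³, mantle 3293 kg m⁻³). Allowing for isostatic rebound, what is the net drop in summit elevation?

0.396 km

Rebound u = e ρ_c/ρ_m = 3.04 km × 2864/3293 = 2.644 km.
Net surface drop = e − u = 3.04 km − 2.644 km = e (ρ_m − ρ_c)/ρ_m = 0.396 km.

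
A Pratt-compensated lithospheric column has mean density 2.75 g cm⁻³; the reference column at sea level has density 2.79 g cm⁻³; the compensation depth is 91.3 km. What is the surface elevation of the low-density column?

1.33 km

ρ_ref D = ρ (D + h) → h = D (ρ_ref − ρ)/ρ.
h = 91.3 km × (2.79 − 2.75)/2.75 = 1.33 km.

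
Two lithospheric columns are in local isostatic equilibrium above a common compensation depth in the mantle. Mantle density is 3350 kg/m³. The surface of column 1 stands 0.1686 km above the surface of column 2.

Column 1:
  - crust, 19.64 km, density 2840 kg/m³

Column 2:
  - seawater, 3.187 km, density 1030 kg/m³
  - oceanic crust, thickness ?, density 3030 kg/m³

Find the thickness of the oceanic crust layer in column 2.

Take the compensation level at the base of the deeper column (depth z_c below the surface of column 1) and equate Σ ρ_i t_i down to z_c; mantle fills any gap and the z_c terms cancel.
Column 1: 19.64×2840 + (z_c − 19.64)×3350
Column 2: 0.1686×0 + 3.187×1030 + x×3030 + (z_c − 0.1686 − 3.187 − x)×3350
The z_c×3350 term appears on both sides and cancels. Collect the known terms of each column as K = Σ(ρt)_known − 3350 × (depth of known layers): K_1 = 55777.6 − 3350×19.64 = −10016.4; K_2 = 3282.61 − 3350×(0.1686 + 3.187) = −7958.65.
Balance: K_1 = K_2 − x×(3350 − 3030), so x = (K_2 − K_1)/(3350 − 3030) = 2057.75/320 = 6.43 km.

6.43 km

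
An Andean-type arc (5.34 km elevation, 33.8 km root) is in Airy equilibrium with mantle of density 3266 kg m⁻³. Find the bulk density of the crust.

2820 kg m⁻³

ρ_c h = (ρ_m − ρ_c) r → ρ_c (h + r) = ρ_m r → ρ_c = ρ_m r / (h + r).
ρ_c = 3266 × 33.8 km / (5.34 km + 33.8 km) = 2820 kg m⁻³.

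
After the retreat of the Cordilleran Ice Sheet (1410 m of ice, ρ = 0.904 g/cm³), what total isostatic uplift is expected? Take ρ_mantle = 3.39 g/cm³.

Removing the load lets mantle flow back in; uplift u satisfies ρ_ice t = ρ_m u.
u = t ρ_ice/ρ_m = 1410 m × 0.904/3.39 = 376 m.

376 m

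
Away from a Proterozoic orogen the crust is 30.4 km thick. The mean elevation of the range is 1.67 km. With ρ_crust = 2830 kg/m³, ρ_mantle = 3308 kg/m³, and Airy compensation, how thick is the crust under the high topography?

42 km

Root depth r = h ρ_c / (ρ_m − ρ_c) = 1.67 km × 2830 / 478 = 9.887 km.
Total thickness = T + h + r = 30.4 km + 1.67 km + 9.887 km = 42 km.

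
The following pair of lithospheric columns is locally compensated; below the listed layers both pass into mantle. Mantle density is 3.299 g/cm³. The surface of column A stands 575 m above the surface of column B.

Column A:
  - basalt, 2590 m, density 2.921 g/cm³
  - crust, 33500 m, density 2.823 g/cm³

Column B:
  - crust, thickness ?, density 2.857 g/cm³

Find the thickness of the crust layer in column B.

Take the compensation level at the base of the deeper column (depth z_c below the surface of column A) and equate Σ ρ_i t_i down to z_c; mantle fills any gap and the z_c terms cancel.
Column A: 2590×2.921 + 33500×2.823 + (z_c − 36090)×3.299
Column B: 575×0 + x×2.857 + (z_c − 575 − 0 − x)×3.299
The z_c×3.299 term appears on both sides and cancels. Collect the known terms of each column as K = Σ(ρt)_known − 3.299 × (depth of known layers): K_A = 102135.89 − 3.299×36090 = −16925.02; K_B = 0 − 3.299×(575 + 0) = −1896.925.
Balance: K_A = K_B − x×(3.299 − 2.857), so x = (K_B − K_A)/(3.299 − 2.857) = 15028.1/0.442 = 34000 m.

34000 m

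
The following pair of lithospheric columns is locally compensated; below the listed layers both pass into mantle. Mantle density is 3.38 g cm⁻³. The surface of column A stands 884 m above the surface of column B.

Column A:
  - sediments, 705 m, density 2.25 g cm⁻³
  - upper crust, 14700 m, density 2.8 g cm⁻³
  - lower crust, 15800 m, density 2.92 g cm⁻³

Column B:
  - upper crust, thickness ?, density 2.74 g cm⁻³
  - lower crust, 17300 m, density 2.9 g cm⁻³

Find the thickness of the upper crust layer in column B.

Take the compensation level at the base of the deeper column (depth z_c below the surface of column A) and equate Σ ρ_i t_i down to z_c; mantle fills any gap and the z_c terms cancel.
Column A: 705×2.25 + 14700×2.8 + 15800×2.92 + (z_c − 31205)×3.38
Column B: 884×0 + x×2.74 + 17300×2.9 + (z_c − 884 − 17300 − x)×3.38
The z_c×3.38 term appears on both sides and cancels. Collect the known terms of each column as K = Σ(ρt)_known − 3.38 × (depth of known layers): K_A = 88882.25 − 3.38×31205 = −16590.65; K_B = 50170 − 3.38×(884 + 17300) = −11291.92.
Balance: K_A = K_B − x×(3.38 − 2.74), so x = (K_B − K_A)/(3.38 − 2.74) = 5298.73/0.64 = 8280 m.

8280 m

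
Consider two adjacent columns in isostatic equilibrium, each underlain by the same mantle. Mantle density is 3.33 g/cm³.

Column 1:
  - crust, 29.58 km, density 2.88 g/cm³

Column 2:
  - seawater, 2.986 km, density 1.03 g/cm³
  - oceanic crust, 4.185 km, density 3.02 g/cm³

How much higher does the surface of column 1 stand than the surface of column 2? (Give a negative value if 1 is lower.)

1.55 km

For any compensation level in the mantle, the mantle terms cancel and isostasy reduces to e = (Σt_1 − Σt_2) − (Σ(ρt)_1 − Σ(ρt)_2) / ρ_m.
Σt_1 = 29.58 km; Σt_2 = 7.171 km; Σ(ρt)_1 = 85.1904; Σ(ρt)_2 = 15.71428 (in km·g/cm³).
e = (29.58 − 7.171) − (85.1904 − 15.71428) / 3.33 = 1.55 km.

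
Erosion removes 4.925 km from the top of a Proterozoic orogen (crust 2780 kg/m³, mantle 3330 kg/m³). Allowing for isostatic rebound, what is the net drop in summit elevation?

0.813 km

Rebound u = e ρ_c/ρ_m = 4.925 km × 2780/3330 = 4.112 km.
Net surface drop = e − u = 4.925 km − 4.112 km = e (ρ_m − ρ_c)/ρ_m = 0.813 km.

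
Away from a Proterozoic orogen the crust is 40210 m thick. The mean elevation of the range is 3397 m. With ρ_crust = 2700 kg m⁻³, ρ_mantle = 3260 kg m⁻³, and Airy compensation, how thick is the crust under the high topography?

Root depth r = h ρ_c / (ρ_m − ρ_c) = 3397 m × 2700 / 560 = 16380 m.
Total thickness = T + h + r = 40210 m + 3397 m + 16380 m = 60000 m.

60000 m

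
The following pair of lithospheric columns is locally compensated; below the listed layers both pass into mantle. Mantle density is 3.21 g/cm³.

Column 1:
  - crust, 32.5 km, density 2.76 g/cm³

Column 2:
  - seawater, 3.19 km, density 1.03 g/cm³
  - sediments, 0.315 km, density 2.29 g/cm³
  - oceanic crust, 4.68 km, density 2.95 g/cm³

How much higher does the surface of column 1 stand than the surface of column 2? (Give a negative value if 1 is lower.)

1.92 km

For any compensation level in the mantle, the mantle terms cancel and isostasy reduces to e = (Σt_1 − Σt_2) − (Σ(ρt)_1 − Σ(ρt)_2) / ρ_m.
Σt_1 = 32.5 km; Σt_2 = 8.185 km; Σ(ρt)_1 = 89.7; Σ(ρt)_2 = 17.81305 (in km·g/cm³).
e = (32.5 − 8.185) − (89.7 − 17.81305) / 3.21 = 1.92 km.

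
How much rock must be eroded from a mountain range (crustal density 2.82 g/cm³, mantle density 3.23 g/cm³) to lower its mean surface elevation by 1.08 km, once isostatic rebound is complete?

8.51 km

Net drop Δ = e − u = e − e ρ_c/ρ_m = e (ρ_m − ρ_c)/ρ_m.
e = Δ ρ_m/(ρ_m − ρ_c) = 1.08 km × 3.23/0.41 = 8.51 km.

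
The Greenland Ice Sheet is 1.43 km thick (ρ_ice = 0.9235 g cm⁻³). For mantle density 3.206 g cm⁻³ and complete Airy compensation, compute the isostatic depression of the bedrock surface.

0.412 km

Isostatic balance requires: the ice load ρ_ice t is balanced by mantle displaced below, ρ_m s.
s = t ρ_ice / ρ_m = 1.43 km × 0.9235/3.206 = 0.412 km.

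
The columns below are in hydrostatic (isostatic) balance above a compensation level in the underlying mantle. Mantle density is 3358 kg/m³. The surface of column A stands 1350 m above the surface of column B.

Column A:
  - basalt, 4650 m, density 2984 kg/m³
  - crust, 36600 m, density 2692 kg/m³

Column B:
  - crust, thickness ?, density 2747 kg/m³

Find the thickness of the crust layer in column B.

35300 m

Take the compensation level at the base of the deeper column (depth z_c below the surface of column A) and equate Σ ρ_i t_i down to z_c; mantle fills any gap and the z_c terms cancel.
Column A: 4650×2984 + 36600×2692 + (z_c − 41250)×3358
Column B: 1350×0 + x×2747 + (z_c − 1350 − 0 − x)×3358
The z_c×3358 term appears on both sides and cancels. Collect the known terms of each column as K = Σ(ρt)_known − 3358 × (depth of known layers): K_A = 112402800 − 3358×41250 = −26114700; K_B = 0 − 3358×(1350 + 0) = −4533300.
Balance: K_A = K_B − x×(3358 − 2747), so x = (K_B − K_A)/(3358 − 2747) = 21581400/611 = 35300 m.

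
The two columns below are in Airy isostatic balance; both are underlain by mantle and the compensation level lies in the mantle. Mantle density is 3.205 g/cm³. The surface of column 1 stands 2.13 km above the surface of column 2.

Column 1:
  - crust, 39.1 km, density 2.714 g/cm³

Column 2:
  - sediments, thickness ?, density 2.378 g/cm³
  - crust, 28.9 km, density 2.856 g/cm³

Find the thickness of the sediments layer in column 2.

2.76 km

Take the compensation level at the base of the deeper column (depth z_c below the surface of column 1) and equate Σ ρ_i t_i down to z_c; mantle fills any gap and the z_c terms cancel.
Column 1: 39.1×2.714 + (z_c − 39.1)×3.205
Column 2: 2.13×0 + x×2.378 + 28.9×2.856 + (z_c − 2.13 − 28.9 − x)×3.205
The z_c×3.205 term appears on both sides and cancels. Collect the known terms of each column as K = Σ(ρt)_known − 3.205 × (depth of known layers): K_1 = 106.1174 − 3.205×39.1 = −19.1981; K_2 = 82.5384 − 3.205×(2.13 + 28.9) = −16.91275.
Balance: K_1 = K_2 − x×(3.205 − 2.378), so x = (K_2 − K_1)/(3.205 − 2.378) = 2.28535/0.827 = 2.76 km.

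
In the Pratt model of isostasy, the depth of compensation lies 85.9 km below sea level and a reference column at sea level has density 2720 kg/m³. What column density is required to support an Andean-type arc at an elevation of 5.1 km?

Pratt balance: ρ_ref D = ρ (D + h).
ρ = ρ_ref D/(D + h) = 2720 × 85.9 km/(85.9 km + 5.1 km) = 2570 kg/m³.

2570 kg/m³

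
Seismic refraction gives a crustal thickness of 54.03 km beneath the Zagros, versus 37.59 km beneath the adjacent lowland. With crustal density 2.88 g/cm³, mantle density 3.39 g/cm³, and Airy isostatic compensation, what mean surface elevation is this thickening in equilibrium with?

2.47 km

Excess crust Δ = 54.03 km − 37.59 km = 16.44 km, split between elevation h and root r with h + r = Δ.
Airy balance ρ_c h = (ρ_m − ρ_c) r gives r = h ρ_c/(ρ_m − ρ_c), so h (1 + ρ_c/(ρ_m − ρ_c)) = Δ, i.e. h = Δ (ρ_m − ρ_c)/ρ_m.
h = 16.44 km × 0.51/3.39 = 2.47 km.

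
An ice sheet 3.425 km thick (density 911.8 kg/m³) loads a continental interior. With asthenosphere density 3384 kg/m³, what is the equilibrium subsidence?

0.923 km

By Archimedes' principle applied to the lithosphere: the ice load ρ_ice t is balanced by mantle displaced below, ρ_m s.
s = t ρ_ice / ρ_m = 3.425 km × 911.8/3384 = 0.923 km.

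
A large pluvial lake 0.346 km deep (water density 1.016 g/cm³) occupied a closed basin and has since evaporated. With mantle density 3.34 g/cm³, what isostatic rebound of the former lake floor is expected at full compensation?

u = d ρ_w/ρ_m = 0.346 km × 1.016/3.34 = 0.105 km.

0.105 km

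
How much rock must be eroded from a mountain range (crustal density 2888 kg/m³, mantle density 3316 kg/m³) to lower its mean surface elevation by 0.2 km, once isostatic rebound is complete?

1.55 km

Net drop Δ = e − u = e − e ρ_c/ρ_m = e (ρ_m − ρ_c)/ρ_m.
e = Δ ρ_m/(ρ_m − ρ_c) = 0.2 km × 3316/428 = 1.55 km.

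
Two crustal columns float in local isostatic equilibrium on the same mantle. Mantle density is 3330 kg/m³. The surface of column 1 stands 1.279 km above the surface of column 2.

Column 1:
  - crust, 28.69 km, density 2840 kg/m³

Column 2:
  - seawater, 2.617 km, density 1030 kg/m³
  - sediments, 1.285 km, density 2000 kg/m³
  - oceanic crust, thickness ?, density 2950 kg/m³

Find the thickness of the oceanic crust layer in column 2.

Take the compensation level at the base of the deeper column (depth z_c below the surface of column 1) and equate Σ ρ_i t_i down to z_c; mantle fills any gap and the z_c terms cancel.
Column 1: 28.69×2840 + (z_c − 28.69)×3330
Column 2: 1.279×0 + 2.617×1030 + 1.285×2000 + x×2950 + (z_c − 1.279 − 3.902 − x)×3330
The z_c×3330 term appears on both sides and cancels. Collect the known terms of each column as K = Σ(ρt)_known − 3330 × (depth of known layers): K_1 = 81479.6 − 3330×28.69 = −14058.1; K_2 = 5265.51 − 3330×(1.279 + 3.902) = −11987.22.
Balance: K_1 = K_2 − x×(3330 − 2950), so x = (K_2 − K_1)/(3330 − 2950) = 2070.88/380 = 5.45 km.

5.45 km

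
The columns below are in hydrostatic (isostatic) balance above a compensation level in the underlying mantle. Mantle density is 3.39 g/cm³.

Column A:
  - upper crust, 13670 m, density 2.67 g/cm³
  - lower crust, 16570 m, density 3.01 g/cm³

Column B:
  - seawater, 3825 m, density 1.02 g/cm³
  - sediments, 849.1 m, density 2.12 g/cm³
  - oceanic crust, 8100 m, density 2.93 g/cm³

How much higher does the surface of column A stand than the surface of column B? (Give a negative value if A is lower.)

669 m

For any compensation level in the mantle, the mantle terms cancel and isostasy reduces to e = (Σt_A − Σt_B) − (Σ(ρt)_A − Σ(ρt)_B) / ρ_m.
Σt_A = 30240 m; Σt_B = 12774.1 m; Σ(ρt)_A = 86374.6; Σ(ρt)_B = 29434.592 (in m·g/cm³).
e = (30240 − 12774.1) − (86374.6 − 29434.592) / 3.39 = 669 m.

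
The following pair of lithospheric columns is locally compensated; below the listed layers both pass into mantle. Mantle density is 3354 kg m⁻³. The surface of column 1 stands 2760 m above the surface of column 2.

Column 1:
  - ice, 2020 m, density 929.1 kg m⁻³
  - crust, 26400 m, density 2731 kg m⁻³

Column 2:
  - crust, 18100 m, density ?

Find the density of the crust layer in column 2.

2690 kg m⁻³

Take the compensation level at the base of the deeper column (depth z_c below the surface of column 1) and equate Σ ρ_i t_i down to z_c; mantle fills any gap and the z_c terms cancel.
Column 1: 2020×929.1 + 26400×2731 + (z_c − 28420)×3354
Column 2: 2760×0 + 18100×ρ + (z_c − 2760 − 18100)×3354
The z_c×3354 term appears on both sides and cancels. Collect the known terms of each column as K = Σ(ρt)_known − 3354 × (depth of known layers): K_1 = 73975182 − 3354×28420 = −21345498; K_2 = 0 − 3354×(2760 + 18100) = −69964440.
Balance: K_1 = K_2 + 18100×ρ, so ρ = (K_1 − K_2)/18100 = 48618900/18100 = 2690 kg m⁻³.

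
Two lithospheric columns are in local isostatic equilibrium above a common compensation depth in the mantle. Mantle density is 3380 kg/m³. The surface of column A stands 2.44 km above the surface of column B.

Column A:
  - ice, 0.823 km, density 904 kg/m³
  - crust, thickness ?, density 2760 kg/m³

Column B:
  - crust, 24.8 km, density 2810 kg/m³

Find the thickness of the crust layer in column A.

Take the compensation level at the base of the deeper column (depth z_c below the surface of column A) and equate Σ ρ_i t_i down to z_c; mantle fills any gap and the z_c terms cancel.
Column A: 0.823×904 + x×2760 + (z_c − 0.823 − x)×3380
Column B: 2.44×0 + 24.8×2810 + (z_c − 2.44 − 24.8)×3380
The z_c×3380 term appears on both sides and cancels. Collect the known terms of each column as K = Σ(ρt)_known − 3380 × (depth of known layers): K_A = 743.992 − 3380×0.823 = −2037.748; K_B = 69688 − 3380×(2.44 + 24.8) = −22383.2.
Balance: K_A − x×(3380 − 2760) = K_B, so x = (K_A − K_B)/(3380 − 2760) = 20345.5/620 = 32.8 km.

32.8 km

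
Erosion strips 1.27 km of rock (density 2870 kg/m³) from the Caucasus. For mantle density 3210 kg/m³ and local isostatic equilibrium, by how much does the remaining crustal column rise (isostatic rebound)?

1.14 km

Unloading: uplift u = e ρ_c/ρ_m = 1.27 km × 2870/3210 = 1.14 km.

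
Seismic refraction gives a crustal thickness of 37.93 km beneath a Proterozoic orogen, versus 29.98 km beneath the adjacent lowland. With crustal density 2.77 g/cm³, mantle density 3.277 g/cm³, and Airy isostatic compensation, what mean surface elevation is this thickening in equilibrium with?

Excess crust Δ = 37.93 km − 29.98 km = 7.95 km, split between elevation h and root r with h + r = Δ.
Airy balance ρ_c h = (ρ_m − ρ_c) r gives r = h ρ_c/(ρ_m − ρ_c), so h (1 + ρ_c/(ρ_m − ρ_c)) = Δ, i.e. h = Δ (ρ_m − ρ_c)/ρ_m.
h = 7.95 km × 0.507/3.277 = 1.23 km.

1.23 km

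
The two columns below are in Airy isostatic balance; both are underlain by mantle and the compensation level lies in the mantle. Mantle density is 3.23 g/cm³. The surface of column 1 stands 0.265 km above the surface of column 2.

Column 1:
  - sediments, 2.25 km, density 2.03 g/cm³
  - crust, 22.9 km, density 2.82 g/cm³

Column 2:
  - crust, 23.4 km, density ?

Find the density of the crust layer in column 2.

Take the compensation level at the base of the deeper column (depth z_c below the surface of column 1) and equate Σ ρ_i t_i down to z_c; mantle fills any gap and the z_c terms cancel.
Column 1: 2.25×2.03 + 22.9×2.82 + (z_c − 25.15)×3.23
Column 2: 0.265×0 + 23.4×ρ + (z_c − 0.265 − 23.4)×3.23
The z_c×3.23 term appears on both sides and cancels. Collect the known terms of each column as K = Σ(ρt)_known − 3.23 × (depth of known layers): K_1 = 69.1455 − 3.23×25.15 = −12.089; K_2 = 0 − 3.23×(0.265 + 23.4) = −76.43795.
Balance: K_1 = K_2 + 23.4×ρ, so ρ = (K_1 − K_2)/23.4 = 64.349/23.4 = 2.75 g/cm³.

2.75 g/cm³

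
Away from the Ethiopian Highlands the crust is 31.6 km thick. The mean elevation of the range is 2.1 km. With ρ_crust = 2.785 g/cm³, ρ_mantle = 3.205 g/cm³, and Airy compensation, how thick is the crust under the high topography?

47.6 km

Root depth r = h ρ_c / (ρ_m − ρ_c) = 2.1 km × 2.785 / 0.42 = 13.93 km.
Total thickness = T + h + r = 31.6 km + 2.1 km + 13.93 km = 47.6 km.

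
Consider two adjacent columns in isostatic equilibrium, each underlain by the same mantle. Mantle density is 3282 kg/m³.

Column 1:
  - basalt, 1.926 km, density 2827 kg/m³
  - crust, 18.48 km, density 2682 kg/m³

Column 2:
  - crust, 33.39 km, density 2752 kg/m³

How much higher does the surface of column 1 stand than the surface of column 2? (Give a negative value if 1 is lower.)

−1.75 km

For any compensation level in the mantle, the mantle terms cancel and isostasy reduces to e = (Σt_1 − Σt_2) − (Σ(ρt)_1 − Σ(ρt)_2) / ρ_m.
Σt_1 = 20.406 km; Σt_2 = 33.39 km; Σ(ρt)_1 = 55008.162; Σ(ρt)_2 = 91889.28 (in km·kg/m³).
e = (20.406 − 33.39) − (55008.162 − 91889.28) / 3282 = −1.75 km.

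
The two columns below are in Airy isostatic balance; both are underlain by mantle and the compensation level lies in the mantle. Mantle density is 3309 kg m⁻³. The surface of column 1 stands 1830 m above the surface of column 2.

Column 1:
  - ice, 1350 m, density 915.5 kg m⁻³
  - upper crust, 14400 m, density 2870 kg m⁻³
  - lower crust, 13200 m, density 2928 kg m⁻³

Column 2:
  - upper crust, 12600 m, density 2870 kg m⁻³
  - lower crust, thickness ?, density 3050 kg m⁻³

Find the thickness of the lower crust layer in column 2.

Take the compensation level at the base of the deeper column (depth z_c below the surface of column 1) and equate Σ ρ_i t_i down to z_c; mantle fills any gap and the z_c terms cancel.
Column 1: 1350×915.5 + 14400×2870 + 13200×2928 + (z_c − 28950)×3309
Column 2: 1830×0 + 12600×2870 + x×3050 + (z_c − 1830 − 12600 − x)×3309
The z_c×3309 term appears on both sides and cancels. Collect the known terms of each column as K = Σ(ρt)_known − 3309 × (depth of known layers): K_1 = 81213525 − 3309×28950 = −14582025; K_2 = 36162000 − 3309×(1830 + 12600) = −11586870.
Balance: K_1 = K_2 − x×(3309 − 3050), so x = (K_2 − K_1)/(3309 − 3050) = 2995160/259 = 11600 m.

11600 m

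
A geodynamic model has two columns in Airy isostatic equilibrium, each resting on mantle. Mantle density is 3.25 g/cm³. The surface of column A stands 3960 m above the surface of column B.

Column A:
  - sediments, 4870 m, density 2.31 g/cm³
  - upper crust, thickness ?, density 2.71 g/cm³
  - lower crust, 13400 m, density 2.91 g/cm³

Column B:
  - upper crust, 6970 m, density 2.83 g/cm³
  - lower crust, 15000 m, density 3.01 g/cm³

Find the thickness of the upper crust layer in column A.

Take the compensation level at the base of the deeper column (depth z_c below the surface of column A) and equate Σ ρ_i t_i down to z_c; mantle fills any gap and the z_c terms cancel.
Column A: 4870×2.31 + x×2.71 + 13400×2.91 + (z_c − 18270 − x)×3.25
Column B: 3960×0 + 6970×2.83 + 15000×3.01 + (z_c − 3960 − 21970)×3.25
The z_c×3.25 term appears on both sides and cancels. Collect the known terms of each column as K = Σ(ρt)_known − 3.25 × (depth of known layers): K_A = 50243.7 − 3.25×18270 = −9133.8; K_B = 64875.1 − 3.25×(3960 + 21970) = −19397.4.
Balance: K_A − x×(3.25 − 2.71) = K_B, so x = (K_A − K_B)/(3.25 − 2.71) = 10263.6/0.54 = 19000 m.

19000 m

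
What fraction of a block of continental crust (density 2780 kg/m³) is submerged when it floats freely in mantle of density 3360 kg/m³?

Submerged fraction = ρ_obj/ρ_fluid = 2780/3360 = 0.827.

0.827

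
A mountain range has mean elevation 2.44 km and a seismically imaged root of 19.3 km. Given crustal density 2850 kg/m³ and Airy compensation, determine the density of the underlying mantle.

Airy balance: ρ_c h = (ρ_m − ρ_c) r → ρ_m = ρ_c (1 + h/r).
ρ_m = 2850 × (1 + 2.44 km/19.3 km) = 3210 kg/m³.

3210 kg/m³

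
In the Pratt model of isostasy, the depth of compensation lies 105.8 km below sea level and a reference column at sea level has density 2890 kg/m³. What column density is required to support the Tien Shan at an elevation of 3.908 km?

Pratt balance: ρ_ref D = ρ (D + h).
ρ = ρ_ref D/(D + h) = 2890 × 105.8 km/(105.8 km + 3.908 km) = 2790 kg/m³.

2790 kg/m³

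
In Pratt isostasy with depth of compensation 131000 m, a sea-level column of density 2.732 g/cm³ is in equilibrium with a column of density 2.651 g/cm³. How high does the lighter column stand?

4000 m

ρ_ref D = ρ (D + h) → h = D (ρ_ref − ρ)/ρ.
h = 131000 m × (2.732 − 2.651)/2.651 = 4000 m.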